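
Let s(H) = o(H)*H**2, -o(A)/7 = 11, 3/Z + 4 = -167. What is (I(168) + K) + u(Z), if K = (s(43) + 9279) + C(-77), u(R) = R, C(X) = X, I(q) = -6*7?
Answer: -7593142/57 ≈ -1.3321e+5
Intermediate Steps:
Z = -1/57 (Z = 3/(-4 - 167) = 3/(-171) = 3*(-1/171) = -1/57 ≈ -0.017544)
o(A) = -77 (o(A) = -7*11 = -77)
I(q) = -42
s(H) = -77*H**2
K = -133171 (K = (-77*43**2 + 9279) - 77 = (-77*1849 + 9279) - 77 = (-142373 + 9279) - 77 = -133094 - 77 = -133171)
(I(168) + K) + u(Z) = (-42 - 133171) - 1/57 = -133213 - 1/57 = -7593142/57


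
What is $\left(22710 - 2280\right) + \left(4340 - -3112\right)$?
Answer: $27882$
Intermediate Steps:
$\left(22710 - 2280\right) + \left(4340 - -3112\right) = 20430 + \left(4340 + 3112\right) = 20430 + 7452 = 27882$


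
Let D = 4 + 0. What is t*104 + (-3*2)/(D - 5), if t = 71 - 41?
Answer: 3126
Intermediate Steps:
t = 30
D = 4
t*104 + (-3*2)/(D - 5) = 30*104 + (-3*2)/(4 - 5) = 3120 - 6/(-1) = 3120 - 6*(-1) = 3120 + 6 = 3126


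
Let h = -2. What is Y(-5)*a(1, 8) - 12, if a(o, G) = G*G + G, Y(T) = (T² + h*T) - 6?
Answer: 2076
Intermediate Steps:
Y(T) = -6 + T² - 2*T (Y(T) = (T² - 2*T) - 6 = -6 + T² - 2*T)
a(o, G) = G + G² (a(o, G) = G² + G = G + G²)
Y(-5)*a(1, 8) - 12 = (-6 + (-5)² - 2*(-5))*(8*(1 + 8)) - 12 = (-6 + 25 + 10)*(8*9) - 12 = 29*72 - 12 = 2088 - 12 = 2076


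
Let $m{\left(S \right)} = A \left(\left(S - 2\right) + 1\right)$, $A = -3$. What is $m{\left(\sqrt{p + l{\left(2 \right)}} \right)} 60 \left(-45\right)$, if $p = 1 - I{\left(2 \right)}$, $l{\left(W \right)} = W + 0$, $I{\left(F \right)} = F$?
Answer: $0$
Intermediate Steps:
$l{\left(W \right)} = W$
$p = -1$ ($p = 1 - 2 = -1$)
$m{\left(S \right)} = 3 - 3 S$ ($m{\left(S \right)} = - 3 \left(\left(S - 2\right) + 1\right) = - 3 \left(\left(-2 + S\right) + 1\right) = - 3 \left(-1 + S\right) = 3 - 3 S$)
$m{\left(\sqrt{p + l{\left(2 \right)}} \right)} 60 \left(-45\right) = \left(3 - 3 \sqrt{-1 + 2}\right) 60 \left(-45\right) = \left(3 - 3 \sqrt{1}\right) 60 \left(-45\right) = \left(3 - 3\right) 60 \left(-45\right) = 0 \cdot 60 \left(-45\right) = 0 \left(-45\right) = 0$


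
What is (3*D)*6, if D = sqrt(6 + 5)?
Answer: 18*sqrt(11) ≈ 59.699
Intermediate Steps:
D = sqrt(11) ≈ 3.3166
(3*D)*6 = (3*sqrt(11))*6 = 18*sqrt(11)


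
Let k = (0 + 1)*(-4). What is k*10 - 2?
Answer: -42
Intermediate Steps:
k = -4 (k = 1*(-4) = -4)
k*10 - 2 = -4*10 - 2 = -40 - 2 = -42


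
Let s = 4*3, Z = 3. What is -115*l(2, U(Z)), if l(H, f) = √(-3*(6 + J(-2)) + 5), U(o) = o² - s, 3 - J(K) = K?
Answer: -230*I*√7 ≈ -608.52*I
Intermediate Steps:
J(K) = 3 - K
s = 12
U(o) = -12 + o² (U(o) = o² - 1*12 = o² - 12 = -12 + o²)
l(H, f) = 2*I*√7 (l(H, f) = √(-3*(6 + (3 - 1*(-2))) + 5) = √(-3*(6 + (3 + 2)) + 5) = √(-3*(6 + 5) + 5) = √(-3*11 + 5) = √(-33 + 5) = √(-28) = 2*I*√7)
-115*l(2, U(Z)) = -230*I*√7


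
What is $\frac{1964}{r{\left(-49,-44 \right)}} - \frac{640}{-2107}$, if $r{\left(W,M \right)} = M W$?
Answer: $\frac{28153}{23177} \approx 1.2147$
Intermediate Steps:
$\frac{1964}{r{\left(-49,-44 \right)}} - \frac{640}{-2107} = \frac{1964}{\left(-44\right) \left(-49\right)} - \frac{640}{-2107} = \frac{1964}{2156} - - \frac{640}{2107} = 1964 \cdot \frac{1}{2156} + \frac{640}{2107} = \frac{491}{539} + \frac{640}{2107} = \frac{28153}{23177}$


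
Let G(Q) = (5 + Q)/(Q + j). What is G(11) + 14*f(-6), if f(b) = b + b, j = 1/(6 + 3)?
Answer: -4164/25 ≈ -166.56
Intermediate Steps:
j = ⅑ (j = 1/9 = ⅑ ≈ 0.11111)
G(Q) = (5 + Q)/(⅑ + Q) (G(Q) = (5 + Q)/(Q + ⅑) = (5 + Q)/(⅑ + Q))
f(b) = 2*b
G(11) + 14*f(-6) = 9*(5 + 11)/(1 + 9*11) + 14*(2*(-6)) = 9*16/(1 + 99) + 14*(-12) = 9*16/100 - 168 = 9*(1/100)*16 - 168 = 36/25 - 168 = -4164/25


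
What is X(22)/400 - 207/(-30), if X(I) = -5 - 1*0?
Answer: 551/80 ≈ 6.8875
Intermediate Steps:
X(I) = -5 (X(I) = -5 + 0 = -5)
X(22)/400 - 207/(-30) = -5/400 - 207/(-30) = -5*1/400 - 207*(-1/30) = -1/80 + 69/10 = 551/80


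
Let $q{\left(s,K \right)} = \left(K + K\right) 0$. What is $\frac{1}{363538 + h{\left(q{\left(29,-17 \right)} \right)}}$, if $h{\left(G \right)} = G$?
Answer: $\frac{1}{363538} \approx 2.7507 \cdot 10^{-6}$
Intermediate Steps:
$q{\left(s,K \right)} = 0$ ($q{\left(s,K \right)} = 2 K 0 = 0$)
$\frac{1}{363538 + h{\left(q{\left(29,-17 \right)} \right)}} = \frac{1}{363538 + 0} = \frac{1}{363538}$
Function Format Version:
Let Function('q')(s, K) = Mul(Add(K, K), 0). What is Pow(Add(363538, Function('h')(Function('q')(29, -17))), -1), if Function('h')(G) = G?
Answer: Rational(1, 363538) ≈ 2.7507e-6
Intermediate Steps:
Function('q')(s, K) = 0 (Function('q')(s, K) = Mul(Mul(2, K), 0) = 0)
Pow(Add(363538, Function('h')(Function('q')(29, -17))), -1) = Pow(Add(363538, 0), -1) = Pow(363538, -1) = Rational(1, 363538)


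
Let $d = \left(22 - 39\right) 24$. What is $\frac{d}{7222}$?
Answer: $- \frac{204}{3611} \approx -0.056494$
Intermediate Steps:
$d = -408$ ($d = \left(-17\right) 24 = -408$)
$\frac{d}{7222} = - \frac{408}{7222} = \left(-408\right) \frac{1}{7222} = - \frac{204}{3611}$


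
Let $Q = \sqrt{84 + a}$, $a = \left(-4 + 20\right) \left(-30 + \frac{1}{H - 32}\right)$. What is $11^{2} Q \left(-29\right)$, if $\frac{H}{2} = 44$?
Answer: $- \frac{3509 i \sqrt{19390}}{7} \approx - 69803.0 i$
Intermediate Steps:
$H = 88$ ($H = 2 \cdot 44 = 88$)
$a = - \frac{3358}{7}$ ($a = \left(-4 + 20\right) \left(-30 + \frac{1}{88 - 32}\right) = 16 \left(-30 + \frac{1}{56}\right) = 16 \left(- \frac{1679}{56}\right) = - \frac{3358}{7} \approx -479.71$)
$Q = \frac{i \sqrt{19390}}{7}$ ($Q = \sqrt{84 - \frac{3358}{7}} = \sqrt{- \frac{2770}{7}} = \frac{i \sqrt{19390}}{7} \approx 19.893 i$)
$11^{2} Q \left(-29\right) = 11^{2} \frac{i \sqrt{19390}}{7} \left(-29\right) = 121 \frac{i \sqrt{19390}}{7} \left(-29\right) = \frac{121 i \sqrt{19390}}{7} \left(-29\right) = - \frac{3509 i \sqrt{19390}}{7}$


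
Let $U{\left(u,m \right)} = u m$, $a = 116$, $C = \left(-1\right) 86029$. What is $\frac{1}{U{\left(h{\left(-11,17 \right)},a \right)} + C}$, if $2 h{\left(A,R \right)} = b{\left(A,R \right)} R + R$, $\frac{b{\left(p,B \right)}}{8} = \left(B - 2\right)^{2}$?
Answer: $\frac{1}{1689757} \approx 5.918 \cdot 10^{-7}$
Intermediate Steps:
$b{\left(p,B \right)} = 8 \left(-2 + B\right)^{2}$ ($b{\left(p,B \right)} = 8 \left(B - 2\right)^{2} = 8 \left(-2 + B\right)^{2}$)
$C = -86029$
$h{\left(A,R \right)} = \frac{R}{2} + 4 R \left(-2 + R\right)^{2}$ ($h{\left(A,R \right)} = \frac{8 \left(-2 + R\right)^{2} R + R}{2} = \frac{8 R \left(-2 + R\right)^{2} + R}{2} = \frac{R + 8 R \left(-2 + R\right)^{2}}{2} = \frac{R}{2} + 4 R \left(-2 + R\right)^{2}$)
$U{\left(u,m \right)} = m u$
$\frac{1}{U{\left(h{\left(-11,17 \right)},a \right)} + C} = \frac{1}{116 \cdot \frac{1}{2} \cdot 17 \left(1 + 8 \left(-2 + 17\right)^{2}\right) - 86029} = \frac{1}{116 \cdot \frac{1}{2} \cdot 17 \left(1 + 8 \cdot 15^{2}\right) - 86029} = \frac{1}{116 \cdot \frac{1}{2} \cdot 17 \left(1 + 8 \cdot 225\right) - 86029} = \frac{1}{116 \cdot \frac{1}{2} \cdot 17 \left(1 + 1800\right) - 86029} = \frac{1}{116 \cdot \frac{1}{2} \cdot 17 \cdot 1801 - 86029} = \frac{1}{116 \cdot \frac{30617}{2} - 86029} = \frac{1}{1775786 - 86029} = \frac{1}{1689757}$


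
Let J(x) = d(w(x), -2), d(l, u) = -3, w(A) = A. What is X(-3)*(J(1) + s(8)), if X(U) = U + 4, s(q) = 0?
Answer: -3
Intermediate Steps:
J(x) = -3
X(U) = 4 + U
X(-3)*(J(1) + s(8)) = (4 - 3)*(-3 + 0) = 1*(-3) = -3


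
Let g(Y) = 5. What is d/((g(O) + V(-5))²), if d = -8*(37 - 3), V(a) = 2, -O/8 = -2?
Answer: -272/49 ≈ -5.5510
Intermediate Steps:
O = 16 (O = -8*(-2) = 16)
d = -272 (d = -8*34 = -272)
d/((g(O) + V(-5))²) = -272/(5 + 2)² = -272/(7²) = -272/49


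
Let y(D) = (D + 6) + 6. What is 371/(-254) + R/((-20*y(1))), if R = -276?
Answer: -6589/16510 ≈ -0.39909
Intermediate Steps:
y(D) = 12 + D (y(D) = (6 + D) + 6 = 12 + D)
371/(-254) + R/((-20*y(1))) = 371/(-254) - 276*(-1/(20*(12 + 1))) = 371*(-1/254) - 276/((-20*13)) = -371/254 - 276/(-260) = -371/254 - 276*(-1/260) = -371/254 + 69/65 = -6589/16510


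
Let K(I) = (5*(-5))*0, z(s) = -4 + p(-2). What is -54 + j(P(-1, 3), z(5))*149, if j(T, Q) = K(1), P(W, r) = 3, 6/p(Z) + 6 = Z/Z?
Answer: -54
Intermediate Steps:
p(Z) = -6/5 (p(Z) = 6/(-6 + Z/Z) = 6/(-6 + 1) = 6/(-5) = 6*(-⅕) = -6/5)
z(s) = -26/5 (z(s) = -4 - 6/5 = -26/5)
K(I) = 0 (K(I) = -25*0 = 0)
j(T, Q) = 0
-54 + j(P(-1, 3), z(5))*149 = -54 + 0*149 = -54 + 0 = -54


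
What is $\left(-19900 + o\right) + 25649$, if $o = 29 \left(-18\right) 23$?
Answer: $-6257$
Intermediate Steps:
$o = -12006$ ($o = \left(-522\right) 23 = -12006$)
$\left(-19900 + o\right) + 25649 = \left(-19900 - 12006\right) + 25649 = -31906 + 25649 = -6257$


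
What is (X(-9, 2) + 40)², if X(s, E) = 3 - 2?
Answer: 1681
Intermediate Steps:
X(s, E) = 1
(X(-9, 2) + 40)² = (1 + 40)² = 41² = 1681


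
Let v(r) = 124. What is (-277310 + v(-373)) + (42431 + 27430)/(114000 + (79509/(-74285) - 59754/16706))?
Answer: -225362595044299269/813039234694 ≈ -2.7719e+5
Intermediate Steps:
(-277310 + v(-373)) + (42431 + 27430)/(114000 + (79509/(-74285) - 59754/16706)) = (-277310 + 124) + (42431 + 27430)/(114000 + (79509/(-74285) - 59754/16706)) = -277186 + 69861/(114000 + (79509*(-1/74285) - 59754*1/16706)) = -277186 + 69861/(114000 + (-79509/74285 - 29877/8353)) = -277186 + 69861/(114000 - 2883551622/620502605) = -277186 + 69861/(70734413418378/620502605) = -277186 + 69861*(620502605/70734413418378) = -277186 + 498263591815/813039234694 = -225362595044299269/813039234694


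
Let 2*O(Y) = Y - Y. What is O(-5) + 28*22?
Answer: 616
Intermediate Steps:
O(Y) = 0 (O(Y) = (Y - Y)/2 = (1/2)*0 = 0)
O(-5) + 28*22 = 0 + 28*22 = 0 + 616 = 616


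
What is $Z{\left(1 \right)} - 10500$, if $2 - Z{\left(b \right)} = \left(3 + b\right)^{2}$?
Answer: $-10514$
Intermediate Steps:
$Z{\left(b \right)} = 2 - \left(3 + b\right)^{2}$
$Z{\left(1 \right)} - 10500 = \left(2 - \left(3 + 1\right)^{2}\right) - 10500 = \left(2 - 4^{2}\right) - 10500 = \left(2 - 16\right) - 10500 = -14 - 10500 = -10514$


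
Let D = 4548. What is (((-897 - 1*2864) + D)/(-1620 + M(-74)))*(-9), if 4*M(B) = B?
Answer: 14166/3277 ≈ 4.3229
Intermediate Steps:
M(B) = B/4
(((-897 - 1*2864) + D)/(-1620 + M(-74)))*(-9) = (((-897 - 1*2864) + 4548)/(-1620 + (¼)*(-74)))*(-9) = (((-897 - 2864) + 4548)/(-1620 - 37/2))*(-9) = ((-3761 + 4548)/(-3277/2))*(-9) = (787*(-2/3277))*(-9) = -1574/3277*(-9) = 14166/3277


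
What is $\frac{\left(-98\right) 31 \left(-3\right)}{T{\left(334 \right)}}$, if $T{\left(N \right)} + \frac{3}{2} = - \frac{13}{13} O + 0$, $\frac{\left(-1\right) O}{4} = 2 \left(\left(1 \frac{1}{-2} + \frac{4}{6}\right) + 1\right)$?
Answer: $\frac{54684}{47} \approx 1163.5$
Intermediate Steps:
$O = - \frac{28}{3}$ ($O = - 4 \cdot 2 \left(\left(1 \frac{1}{-2} + \frac{4}{6}\right) + 1\right) = - 4 \cdot 2 \left(\left(1 \left(- \frac{1}{2}\right) + 4 \cdot \frac{1}{6}\right) + 1\right) = - 4 \cdot 2 \left(\left(- \frac{1}{2} + \frac{2}{3}\right) + 1\right) = - 4 \cdot 2 \left(\frac{1}{6} + 1\right) = - 4 \cdot 2 \cdot \frac{7}{6} = \left(-4\right) \frac{7}{3} = - \frac{28}{3} \approx -9.3333$)
$T{\left(N \right)} = \frac{47}{6}$ ($T{\left(N \right)} = - \frac{3}{2} + \left(- \frac{13}{13} \left(- \frac{28}{3}\right) + 0\right) = - \frac{3}{2} + \left(\left(-13\right) \frac{1}{13} \left(- \frac{28}{3}\right) + 0\right) = - \frac{3}{2} + \left(\left(-1\right) \left(- \frac{28}{3}\right) + 0\right) = - \frac{3}{2} + \left(\frac{28}{3} + 0\right) = - \frac{3}{2} + \frac{28}{3} = \frac{47}{6}$)
$\frac{\left(-98\right) 31 \left(-3\right)}{T{\left(334 \right)}} = \frac{\left(-98\right) 31 \left(-3\right)}{\frac{47}{6}} = \left(-3038\right) \left(-3\right) \frac{6}{47} = 9114 \cdot \frac{6}{47} = \frac{54684}{47}$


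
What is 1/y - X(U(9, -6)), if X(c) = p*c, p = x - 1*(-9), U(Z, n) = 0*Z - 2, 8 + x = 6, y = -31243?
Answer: 437401/31243 ≈ 14.000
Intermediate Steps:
x = -2 (x = -8 + 6 = -2)
U(Z, n) = -2 (U(Z, n) = 0 - 2 = -2)
p = 7 (p = -2 - 1*(-9) = -2 + 9 = 7)
X(c) = 7*c
1/y - X(U(9, -6)) = 1/(-31243) - 7*(-2) = -1/31243 - 1*(-14) = -1/31243 + 14 = 437401/31243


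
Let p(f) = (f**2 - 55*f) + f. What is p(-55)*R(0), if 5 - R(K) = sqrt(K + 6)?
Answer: 29975 - 5995*sqrt(6) ≈ 15290.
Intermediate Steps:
p(f) = f**2 - 54*f
R(K) = 5 - sqrt(6 + K) (R(K) = 5 - sqrt(K + 6) = 5 - sqrt(6 + K))
p(-55)*R(0) = (-55*(-54 - 55))*(5 - sqrt(6 + 0)) = (-55*(-109))*(5 - sqrt(6)) = 5995*(5 - sqrt(6)) = 29975 - 5995*sqrt(6)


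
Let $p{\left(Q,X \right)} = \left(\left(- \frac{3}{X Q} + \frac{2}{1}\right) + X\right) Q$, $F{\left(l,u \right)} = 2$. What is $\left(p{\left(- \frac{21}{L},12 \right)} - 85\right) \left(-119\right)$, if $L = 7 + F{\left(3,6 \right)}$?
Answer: $\frac{168385}{12} \approx 14032.0$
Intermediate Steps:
$L = 9$ ($L = 7 + 2 = 9$)
$p{\left(Q,X \right)} = Q \left(2 + X - \frac{3}{Q X}\right)$ ($p{\left(Q,X \right)} = \left(\left(- \frac{3}{Q X} + 2 \cdot 1\right) + X\right) Q = \left(\left(- 3 \frac{1}{Q X} + 2\right) + X\right) Q = \left(\left(- \frac{3}{Q X} + 2\right) + X\right) Q = \left(\left(2 - \frac{3}{Q X}\right) + X\right) Q = \left(2 + X - \frac{3}{Q X}\right) Q = Q \left(2 + X - \frac{3}{Q X}\right)$)
$\left(p{\left(- \frac{21}{L},12 \right)} - 85\right) \left(-119\right) = \left(\frac{-3 + - \frac{21}{9} \cdot 12 \left(2 + 12\right)}{12} - 85\right) \left(-119\right) = \left(\frac{-3 + \left(-21\right) \frac{1}{9} \cdot 12 \cdot 14}{12} - 85\right) \left(-119\right) = \left(\frac{-3 - 28 \cdot 14}{12} - 85\right) \left(-119\right) = \left(\frac{-3 - 392}{12} - 85\right) \left(-119\right) = \left(\frac{1}{12} \left(-395\right) - 85\right) \left(-119\right) = \left(- \frac{395}{12} - 85\right) \left(-119\right) = \left(- \frac{1415}{12}\right) \left(-119\right) = \frac{168385}{12}$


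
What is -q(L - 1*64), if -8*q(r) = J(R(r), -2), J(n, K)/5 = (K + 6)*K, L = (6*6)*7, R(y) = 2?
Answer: -5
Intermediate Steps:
L = 252 (L = 36*7 = 252)
J(n, K) = 5*K*(6 + K) (J(n, K) = 5*((K + 6)*K) = 5*((6 + K)*K) = 5*(K*(6 + K)) = 5*K*(6 + K))
q(r) = 5 (q(r) = -5*(-2)*(6 - 2)/8 = -5*(-2)*4/8 = -⅛*(-40) = 5)
-q(L - 1*64) = -1*5 = -5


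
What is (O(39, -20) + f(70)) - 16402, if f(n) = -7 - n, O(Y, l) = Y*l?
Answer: -17259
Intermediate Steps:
(O(39, -20) + f(70)) - 16402 = (39*(-20) + (-7 - 1*70)) - 16402 = (-780 + (-7 - 70)) - 16402 = (-780 - 77) - 16402 = -857 - 16402 = -17259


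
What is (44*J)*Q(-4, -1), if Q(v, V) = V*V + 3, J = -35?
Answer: -6160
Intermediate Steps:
Q(v, V) = 3 + V² (Q(v, V) = V² + 3 = 3 + V²)
(44*J)*Q(-4, -1) = (44*(-35))*(3 + (-1)²) = -1540*(3 + 1) = -1540*4 = -6160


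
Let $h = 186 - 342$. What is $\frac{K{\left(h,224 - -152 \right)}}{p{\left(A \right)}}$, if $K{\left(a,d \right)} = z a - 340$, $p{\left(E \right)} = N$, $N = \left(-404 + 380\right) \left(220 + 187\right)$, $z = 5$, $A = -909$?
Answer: $\frac{140}{1221} \approx 0.11466$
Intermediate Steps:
$N = -9768$ ($N = \left(-24\right) 407 = -9768$)
$p{\left(E \right)} = -9768$
$h = -156$ ($h = 186 - 342 = -156$)
$K{\left(a,d \right)} = -340 + 5 a$ ($K{\left(a,d \right)} = 5 a - 340 = -340 + 5 a$)
$\frac{K{\left(h,224 - -152 \right)}}{p{\left(A \right)}} = \frac{-340 + 5 \left(-156\right)}{-9768} = \left(-340 - 780\right) \left(- \frac{1}{9768}\right) = \left(-1120\right) \left(- \frac{1}{9768}\right) = \frac{140}{1221}$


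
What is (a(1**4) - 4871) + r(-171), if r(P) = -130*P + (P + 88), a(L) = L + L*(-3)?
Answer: 17274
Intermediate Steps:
a(L) = -2*L (a(L) = L - 3*L = -2*L)
r(P) = 88 - 129*P (r(P) = -130*P + (88 + P) = 88 - 129*P)
(a(1**4) - 4871) + r(-171) = (-2*1**4 - 4871) + (88 - 129*(-171)) = (-2*1 - 4871) + (88 + 22059) = (-2 - 4871) + 22147 = -4873 + 22147 = 17274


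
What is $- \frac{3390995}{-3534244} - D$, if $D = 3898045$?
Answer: $- \frac{13776638761985}{3534244} \approx -3.898 \cdot 10^{6}$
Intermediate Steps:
$- \frac{3390995}{-3534244} - D = - \frac{3390995}{-3534244} - 3898045 = \left(-3390995\right) \left(- \frac{1}{3534244}\right) - 3898045 = \frac{3390995}{3534244} - 3898045 = - \frac{13776638761985}{3534244}$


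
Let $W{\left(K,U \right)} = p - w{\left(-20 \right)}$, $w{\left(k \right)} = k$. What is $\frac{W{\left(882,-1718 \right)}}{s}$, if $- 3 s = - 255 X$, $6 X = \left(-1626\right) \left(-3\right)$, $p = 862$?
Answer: $\frac{294}{23035} \approx 0.012763$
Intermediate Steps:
$X = 813$ ($X = \frac{\left(-1626\right) \left(-3\right)}{6} = \frac{1}{6} \cdot 4878 = 813$)
$W{\left(K,U \right)} = 882$ ($W{\left(K,U \right)} = 862 - -20 = 862 + 20 = 882$)
$s = 69105$ ($s = - \frac{\left(-255\right) 813}{3} = \left(- \frac{1}{3}\right) \left(-207315\right) = 69105$)
$\frac{W{\left(882,-1718 \right)}}{s} = \frac{882}{69105} = 882 \cdot \frac{1}{69105} = \frac{294}{23035}$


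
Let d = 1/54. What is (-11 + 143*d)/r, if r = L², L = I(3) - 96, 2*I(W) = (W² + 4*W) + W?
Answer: -451/381024 ≈ -0.0011837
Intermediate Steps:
I(W) = W²/2 + 5*W/2 (I(W) = ((W² + 4*W) + W)/2 = (W² + 5*W)/2 = W²/2 + 5*W/2)
d = 1/54 ≈ 0.018519
L = -84 (L = (½)*3*(5 + 3) - 96 = (½)*3*8 - 96 = 12 - 96 = -84)
r = 7056 (r = (-84)² = 7056)
(-11 + 143*d)/r = (-11 + 143*(1/54))/7056 = (-11 + 143/54)*(1/7056) = -451/54*1/7056 = -451/381024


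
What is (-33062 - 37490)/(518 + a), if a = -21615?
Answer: 70552/21097 ≈ 3.3442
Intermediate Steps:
(-33062 - 37490)/(518 + a) = (-33062 - 37490)/(518 - 21615) = -70552/(-21097) = -70552*(-1/21097) = 70552/21097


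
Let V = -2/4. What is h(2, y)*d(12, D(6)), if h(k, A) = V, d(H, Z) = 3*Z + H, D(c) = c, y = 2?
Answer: -15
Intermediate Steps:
d(H, Z) = H + 3*Z
V = -½ (V = -2*¼ = -½ ≈ -0.50000)
h(k, A) = -½
h(2, y)*d(12, D(6)) = -(12 + 3*6)/2 = -(12 + 18)/2 = -½*30 = -15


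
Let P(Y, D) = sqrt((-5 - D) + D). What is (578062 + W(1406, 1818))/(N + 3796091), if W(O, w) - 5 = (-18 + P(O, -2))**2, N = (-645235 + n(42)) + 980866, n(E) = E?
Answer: 289193/2065882 - 9*I*sqrt(5)/1032941 ≈ 0.13999 - 1.9483e-5*I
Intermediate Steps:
P(Y, D) = I*sqrt(5) (P(Y, D) = sqrt(-5) = I*sqrt(5))
N = 335673 (N = (-645235 + 42) + 980866 = -645193 + 980866 = 335673)
W(O, w) = 5 + (-18 + I*sqrt(5))**2
(578062 + W(1406, 1818))/(N + 3796091) = (578062 + (324 - 36*I*sqrt(5)))/(335673 + 3796091) = (578386 - 36*I*sqrt(5))/4131764 = (578386 - 36*I*sqrt(5))*(1/4131764) = 289193/2065882 - 9*I*sqrt(5)/1032941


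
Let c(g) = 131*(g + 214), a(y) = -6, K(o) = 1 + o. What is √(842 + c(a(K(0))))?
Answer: 53*√10 ≈ 167.60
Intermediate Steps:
c(g) = 28034 + 131*g (c(g) = 131*(214 + g) = 28034 + 131*g)
√(842 + c(a(K(0)))) = √(842 + (28034 + 131*(-6))) = √(842 + (28034 - 786)) = √(842 + 27248) = √28090 = 53*√10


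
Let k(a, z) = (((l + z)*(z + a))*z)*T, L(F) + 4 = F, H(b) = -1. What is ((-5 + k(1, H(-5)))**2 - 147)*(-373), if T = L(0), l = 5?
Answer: 45506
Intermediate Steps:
L(F) = -4 + F
T = -4 (T = -4 + 0 = -4)
k(a, z) = -4*z*(5 + z)*(a + z) (k(a, z) = (((5 + z)*(z + a))*z)*(-4) = (((5 + z)*(a + z))*z)*(-4) = (z*(5 + z)*(a + z))*(-4) = -4*z*(5 + z)*(a + z))
((-5 + k(1, H(-5)))**2 - 147)*(-373) = ((-5 - 4*(-1)*((-1)**2 + 5*1 + 5*(-1) + 1*(-1)))**2 - 147)*(-373) = ((-5 - 4*(-1)*(1 + 5 - 5 - 1))**2 - 147)*(-373) = ((-5 - 4*(-1)*0)**2 - 147)*(-373) = ((-5 + 0)**2 - 147)*(-373) = ((-5)**2 - 147)*(-373) = (25 - 147)*(-373) = -122*(-373) = 45506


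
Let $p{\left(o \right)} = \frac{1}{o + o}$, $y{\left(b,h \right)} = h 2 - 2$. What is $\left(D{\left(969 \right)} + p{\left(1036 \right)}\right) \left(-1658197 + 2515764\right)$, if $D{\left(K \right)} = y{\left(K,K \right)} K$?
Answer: $\frac{3333396244620383}{2072} \approx 1.6088 \cdot 10^{12}$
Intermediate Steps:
$y{\left(b,h \right)} = -2 + 2 h$ ($y{\left(b,h \right)} = 2 h - 2 = -2 + 2 h$)
$p{\left(o \right)} = \frac{1}{2 o}$
$D{\left(K \right)} = K \left(-2 + 2 K\right)$ ($D{\left(K \right)} = \left(-2 + 2 K\right) K = K \left(-2 + 2 K\right)$)
$\left(D{\left(969 \right)} + p{\left(1036 \right)}\right) \left(-1658197 + 2515764\right) = \left(2 \cdot 969 \left(-1 + 969\right) + \frac{1}{2 \cdot 1036}\right) \left(-1658197 + 2515764\right) = \left(2 \cdot 969 \cdot 968 + \frac{1}{2} \cdot \frac{1}{1036}\right) 857567 = \left(1875984 + \frac{1}{2072}\right) 857567 = \frac{3887038849}{2072} \cdot 857567 = \frac{3333396244620383}{2072}$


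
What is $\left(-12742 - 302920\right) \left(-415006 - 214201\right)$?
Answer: $198616740034$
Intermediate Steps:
$\left(-12742 - 302920\right) \left(-415006 - 214201\right) = \left(-12742 - 302920\right) \left(-629207\right) = \left(-315662\right) \left(-629207\right) = 198616740034$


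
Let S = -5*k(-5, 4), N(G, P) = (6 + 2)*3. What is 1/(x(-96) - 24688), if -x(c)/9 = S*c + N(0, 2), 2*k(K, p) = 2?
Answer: -1/29224 ≈ -3.4218e-5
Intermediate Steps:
k(K, p) = 1 (k(K, p) = (½)*2 = 1)
N(G, P) = 24 (N(G, P) = 8*3 = 24)
S = -5 (S = -5*1 = -5)
x(c) = -216 + 45*c (x(c) = -9*(-5*c + 24) = -9*(24 - 5*c) = -216 + 45*c)
1/(x(-96) - 24688) = 1/((-216 + 45*(-96)) - 24688) = 1/((-216 - 4320) - 24688) = 1/(-4536 - 24688) = 1/(-29224) = -1/29224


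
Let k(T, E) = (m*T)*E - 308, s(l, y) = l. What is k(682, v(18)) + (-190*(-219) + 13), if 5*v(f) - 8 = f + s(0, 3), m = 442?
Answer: 8044119/5 ≈ 1.6088e+6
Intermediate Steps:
v(f) = 8/5 + f/5 (v(f) = 8/5 + (f + 0)/5 = 8/5 + f/5)
k(T, E) = -308 + 442*E*T (k(T, E) = (442*T)*E - 308 = 442*E*T - 308 = -308 + 442*E*T)
k(682, v(18)) + (-190*(-219) + 13) = (-308 + 442*(8/5 + (1/5)*18)*682) + (-190*(-219) + 13) = (-308 + 442*(8/5 + 18/5)*682) + (41610 + 13) = (-308 + 442*(26/5)*682) + 41623 = (-308 + 7837544/5) + 41623 = 7836004/5 + 41623 = 8044119/5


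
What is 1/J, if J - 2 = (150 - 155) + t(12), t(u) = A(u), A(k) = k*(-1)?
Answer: -1/15 ≈ -0.066667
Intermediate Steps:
A(k) = -k
t(u) = -u
J = -15 (J = 2 + ((150 - 155) - 1*12) = 2 + (-5 - 12) = 2 - 17 = -15)
1/J = 1/(-15) = -1/15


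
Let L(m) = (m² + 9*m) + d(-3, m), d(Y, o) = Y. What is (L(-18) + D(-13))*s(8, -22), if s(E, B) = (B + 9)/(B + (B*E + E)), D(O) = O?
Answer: 949/95 ≈ 9.9895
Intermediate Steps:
s(E, B) = (9 + B)/(B + E + B*E) (s(E, B) = (9 + B)/(B + (E + B*E)) = (9 + B)/(B + E + B*E))
L(m) = -3 + m² + 9*m (L(m) = (m² + 9*m) - 3 = -3 + m² + 9*m)
(L(-18) + D(-13))*s(8, -22) = ((-3 + (-18)² + 9*(-18)) - 13)*((9 - 22)/(-22 + 8 - 22*8)) = ((-3 + 324 - 162) - 13)*(-13/(-22 + 8 - 176)) = (159 - 13)*(-13/(-190)) = 146*(-1/190*(-13)) = 146*(13/190) = 949/95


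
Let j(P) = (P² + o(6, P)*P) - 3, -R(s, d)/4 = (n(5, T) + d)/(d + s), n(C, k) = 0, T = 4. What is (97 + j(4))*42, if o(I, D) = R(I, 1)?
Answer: 4524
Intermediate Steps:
R(s, d) = -4*d/(d + s) (R(s, d) = -4*(0 + d)/(d + s) = -4*d/(d + s))
o(I, D) = -4/(1 + I) (o(I, D) = -4*1/(1 + I) = -4/(1 + I))
j(P) = -3 + P² - 4*P/7 (j(P) = (P² + (-4/(1 + 6))*P) - 3 = (P² + (-4/7)*P) - 3 = (P² + (-4*⅐)*P) - 3 = (P² - 4*P/7) - 3 = -3 + P² - 4*P/7)
(97 + j(4))*42 = (97 + (-3 + 4² - 4/7*4))*42 = (97 + (-3 + 16 - 16/7))*42 = (97 + 75/7)*42 = (754/7)*42 = 4524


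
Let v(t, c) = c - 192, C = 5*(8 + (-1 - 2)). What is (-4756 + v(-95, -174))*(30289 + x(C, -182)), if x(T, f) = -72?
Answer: -154771474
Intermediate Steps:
C = 25 (C = 5*(8 - 3) = 5*5 = 25)
v(t, c) = -192 + c
(-4756 + v(-95, -174))*(30289 + x(C, -182)) = (-4756 + (-192 - 174))*(30289 - 72) = (-4756 - 366)*30217 = -5122*30217 = -154771474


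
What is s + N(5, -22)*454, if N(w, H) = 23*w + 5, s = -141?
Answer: 54339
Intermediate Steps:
N(w, H) = 5 + 23*w
s + N(5, -22)*454 = -141 + (5 + 23*5)*454 = -141 + (5 + 115)*454 = -141 + 120*454 = -141 + 54480 = 54339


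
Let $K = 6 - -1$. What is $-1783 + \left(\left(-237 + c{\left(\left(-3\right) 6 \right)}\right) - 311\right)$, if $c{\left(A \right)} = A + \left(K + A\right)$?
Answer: $-2360$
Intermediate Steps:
$K = 7$ ($K = 6 + 1 = 7$)
$c{\left(A \right)} = 7 + 2 A$ ($c{\left(A \right)} = A + \left(7 + A\right) = 7 + 2 A$)
$-1783 + \left(\left(-237 + c{\left(\left(-3\right) 6 \right)}\right) - 311\right) = -1783 - \left(541 - \left(-6\right) 6\right) = -1783 + \left(\left(-237 + \left(7 + 2 \left(-18\right)\right)\right) - 311\right) = -1783 + \left(\left(-237 + \left(7 - 36\right)\right) - 311\right) = -1783 - 577 = -2360$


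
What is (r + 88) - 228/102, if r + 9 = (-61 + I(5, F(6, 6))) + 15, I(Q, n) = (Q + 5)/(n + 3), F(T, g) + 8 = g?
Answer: 693/17 ≈ 40.765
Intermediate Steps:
F(T, g) = -8 + g
I(Q, n) = (5 + Q)/(3 + n)
r = -45 (r = -9 + ((-61 + (5 + 5)/(3 + (-8 + 6))) + 15) = -9 + ((-61 + 10/(3 - 2)) + 15) = -9 + ((-61 + 10/1) + 15) = -9 + ((-61 + 1*10) + 15) = -9 + ((-61 + 10) + 15) = -9 + (-51 + 15) = -9 - 36 = -45)
(r + 88) - 228/102 = (-45 + 88) - 228/102 = 43 - 228*1/102 = 43 - 38/17 = 693/17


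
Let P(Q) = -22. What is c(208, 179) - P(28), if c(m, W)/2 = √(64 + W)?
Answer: 22 + 18*√3 ≈ 53.177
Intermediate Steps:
c(m, W) = 2*√(64 + W)
c(208, 179) - P(28) = 2*√(64 + 179) - 1*(-22) = 2*√243 + 22 = 2*(9*√3) + 22 = 18*√3 + 22 = 22 + 18*√3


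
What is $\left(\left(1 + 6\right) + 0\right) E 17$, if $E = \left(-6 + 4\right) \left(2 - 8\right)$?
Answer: $1428$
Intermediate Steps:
$E = 12$ ($E = \left(-2\right) \left(-6\right) = 12$)
$\left(\left(1 + 6\right) + 0\right) E 17 = \left(\left(1 + 6\right) + 0\right) 12 \cdot 17 = \left(7 + 0\right) 12 \cdot 17 = 7 \cdot 12 \cdot 17 = 84 \cdot 17 = 1428$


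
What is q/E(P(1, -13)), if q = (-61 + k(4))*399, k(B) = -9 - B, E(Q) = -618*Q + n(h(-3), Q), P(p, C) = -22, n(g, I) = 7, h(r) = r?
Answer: -29526/13603 ≈ -2.1706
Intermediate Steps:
E(Q) = 7 - 618*Q (E(Q) = -618*Q + 7 = 7 - 618*Q)
q = -29526 (q = (-61 + (-9 - 1*4))*399 = (-61 + (-9 - 4))*399 = (-61 - 13)*399 = -74*399 = -29526)
q/E(P(1, -13)) = -29526/(7 - 618*(-22)) = -29526/(7 + 13596) = -29526/13603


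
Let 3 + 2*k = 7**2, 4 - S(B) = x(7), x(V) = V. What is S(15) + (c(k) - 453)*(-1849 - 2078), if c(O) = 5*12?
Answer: 1543308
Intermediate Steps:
S(B) = -3 (S(B) = 4 - 1*7 = 4 - 7 = -3)
k = 23 (k = -3/2 + (1/2)*7**2 = -3/2 + (1/2)*49 = -3/2 + 49/2 = 23)
c(O) = 60
S(15) + (c(k) - 453)*(-1849 - 2078) = -3 + (60 - 453)*(-1849 - 2078) = -3 - 393*(-3927) = -3 + 1543311 = 1543308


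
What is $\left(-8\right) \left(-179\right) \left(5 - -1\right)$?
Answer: $8592$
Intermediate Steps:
$\left(-8\right) \left(-179\right) \left(5 - -1\right) = 1432 \left(5 + 1\right) = 1432 \cdot 6 = 8592$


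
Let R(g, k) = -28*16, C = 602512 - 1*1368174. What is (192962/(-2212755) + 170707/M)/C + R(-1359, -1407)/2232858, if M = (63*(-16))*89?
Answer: -3733909773350045171/18854263078790386756320 ≈ -0.00019804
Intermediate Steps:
C = -765662 (C = 602512 - 1368174 = -765662)
M = -89712 (M = -1008*89 = -89712)
R(g, k) = -448
(192962/(-2212755) + 170707/M)/C + R(-1359, -1407)/2232858 = (192962/(-2212755) + 170707/(-89712))/(-765662) - 448/2232858 = (192962*(-1/2212755) + 170707*(-1/89712))*(-1/765662) - 448*1/2232858 = (-192962/2212755 - 170707/89712)*(-1/765662) - 224/1116429 = -131681258243/66170225520*(-1/765662) - 224/1116429 = 131681258243/50664027212094240 - 224/1116429 = -3733909773350045171/18854263078790386756320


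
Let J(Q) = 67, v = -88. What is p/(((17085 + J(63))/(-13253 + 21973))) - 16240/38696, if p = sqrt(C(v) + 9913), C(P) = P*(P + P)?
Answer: -290/691 + 545*sqrt(25401)/1072 ≈ 80.607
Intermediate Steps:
C(P) = 2*P**2 (C(P) = P*(2*P) = 2*P**2)
p = sqrt(25401) (p = sqrt(2*(-88)**2 + 9913) = sqrt(2*7744 + 9913) = sqrt(15488 + 9913) = sqrt(25401) ≈ 159.38)
p/(((17085 + J(63))/(-13253 + 21973))) - 16240/38696 = sqrt(25401)/(((17085 + 67)/(-13253 + 21973))) - 16240/38696 = sqrt(25401)/((17152/8720)) - 16240*1/38696 = sqrt(25401)/((17152*(1/8720))) - 290/691 = sqrt(25401)/(1072/545) - 290/691 = sqrt(25401)*(545/1072) - 290/691 = 545*sqrt(25401)/1072 - 290/691 = -290/691 + 545*sqrt(25401)/1072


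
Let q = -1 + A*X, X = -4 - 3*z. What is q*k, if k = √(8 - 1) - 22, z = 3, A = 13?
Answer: 3740 - 170*√7 ≈ 3290.2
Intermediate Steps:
X = -13 (X = -4 - 3*3 = -4 - 9 = -13)
k = -22 + √7 (k = √7 - 22 = -22 + √7 ≈ -19.354)
q = -170 (q = -1 + 13*(-13) = -1 - 169 = -170)
q*k = -170*(-22 + √7) = 3740 - 170*√7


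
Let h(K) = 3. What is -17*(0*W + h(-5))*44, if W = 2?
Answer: -2244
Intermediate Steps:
-17*(0*W + h(-5))*44 = -17*(0*2 + 3)*44 = -17*(0 + 3)*44 = -17*3*44 = -51*44 = -2244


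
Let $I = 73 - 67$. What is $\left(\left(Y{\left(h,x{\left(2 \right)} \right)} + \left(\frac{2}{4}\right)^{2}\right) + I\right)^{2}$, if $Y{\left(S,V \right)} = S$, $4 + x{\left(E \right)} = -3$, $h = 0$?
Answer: $\frac{625}{16} \approx 39.063$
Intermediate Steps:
$x{\left(E \right)} = -7$ ($x{\left(E \right)} = -4 - 3 = -7$)
$I = 6$ ($I = 73 - 67 = 6$)
$\left(\left(Y{\left(h,x{\left(2 \right)} \right)} + \left(\frac{2}{4}\right)^{2}\right) + I\right)^{2} = \left(\left(0 + \left(\frac{2}{4}\right)^{2}\right) + 6\right)^{2} = \left(\left(0 + \left(2 \cdot \frac{1}{4}\right)^{2}\right) + 6\right)^{2} = \left(\left(0 + \left(\frac{1}{2}\right)^{2}\right) + 6\right)^{2} = \left(\left(0 + \frac{1}{4}\right) + 6\right)^{2} = \left(\frac{1}{4} + 6\right)^{2} = \left(\frac{25}{4}\right)^{2} = \frac{625}{16}$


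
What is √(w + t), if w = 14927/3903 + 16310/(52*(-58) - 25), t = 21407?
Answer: √3015466658412562074/11869023 ≈ 146.31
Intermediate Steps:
w = -18264923/11869023 (w = 14927*(1/3903) + 16310/(-3016 - 25) = 14927/3903 + 16310/(-3041) = 14927/3903 + 16310*(-1/3041) = 14927/3903 - 16310/3041 = -18264923/11869023 ≈ -1.5389)
√(w + t) = √(-18264923/11869023 + 21407) = √(254061910438/11869023) = √3015466658412562074/11869023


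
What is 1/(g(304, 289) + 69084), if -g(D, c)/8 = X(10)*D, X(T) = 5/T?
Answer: 1/67868 ≈ 1.4734e-5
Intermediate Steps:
g(D, c) = -4*D (g(D, c) = -8*5/10*D = -8*5*(⅒)*D = -4*D)
1/(g(304, 289) + 69084) = 1/(-4*304 + 69084) = 1/(-1216 + 69084) = 1/67868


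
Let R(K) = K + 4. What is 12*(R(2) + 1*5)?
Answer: 132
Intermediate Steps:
R(K) = 4 + K
12*(R(2) + 1*5) = 12*((4 + 2) + 1*5) = 12*(6 + 5) = 12*11 = 132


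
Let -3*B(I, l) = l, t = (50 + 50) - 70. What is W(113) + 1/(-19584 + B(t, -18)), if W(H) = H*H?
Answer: 249991481/19578 ≈ 12769.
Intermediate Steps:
t = 30 (t = 100 - 70 = 30)
B(I, l) = -l/3
W(H) = H**2
W(113) + 1/(-19584 + B(t, -18)) = 113**2 + 1/(-19584 - 1/3*(-18)) = 12769 + 1/(-19584 + 6) = 12769 + 1/(-19578) = 12769 - 1/19578 = 249991481/19578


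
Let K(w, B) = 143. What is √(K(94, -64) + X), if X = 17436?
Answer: √17579 ≈ 132.59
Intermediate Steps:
√(K(94, -64) + X) = √(143 + 17436) = √17579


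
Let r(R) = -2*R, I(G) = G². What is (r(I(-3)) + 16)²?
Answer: 4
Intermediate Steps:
(r(I(-3)) + 16)² = (-2*(-3)² + 16)² = (-2*9 + 16)² = (-18 + 16)² = (-2)² = 4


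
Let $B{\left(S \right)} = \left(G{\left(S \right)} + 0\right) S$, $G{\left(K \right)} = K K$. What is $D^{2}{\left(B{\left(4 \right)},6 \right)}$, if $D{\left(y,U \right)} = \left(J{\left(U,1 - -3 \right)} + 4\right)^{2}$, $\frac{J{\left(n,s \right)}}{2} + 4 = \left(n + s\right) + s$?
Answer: $331776$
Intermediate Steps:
$G{\left(K \right)} = K^{2}$
$J{\left(n,s \right)} = -8 + 2 n + 4 s$ ($J{\left(n,s \right)} = -8 + 2 \left(\left(n + s\right) + s\right) = -8 + 2 \left(n + 2 s\right) = -8 + \left(2 n + 4 s\right) = -8 + 2 n + 4 s$)
$B{\left(S \right)} = S^{3}$ ($B{\left(S \right)} = \left(S^{2} + 0\right) S = S^{2} S = S^{3}$)
$D{\left(y,U \right)} = \left(12 + 2 U\right)^{2}$ ($D{\left(y,U \right)} = \left(\left(-8 + 2 U + 4 \left(1 - -3\right)\right) + 4\right)^{2} = \left(\left(-8 + 2 U + 4 \left(1 + 3\right)\right) + 4\right)^{2} = \left(\left(-8 + 2 U + 4 \cdot 4\right) + 4\right)^{2} = \left(\left(-8 + 2 U + 16\right) + 4\right)^{2} = \left(\left(8 + 2 U\right) + 4\right)^{2} = \left(12 + 2 U\right)^{2}$)
$D^{2}{\left(B{\left(4 \right)},6 \right)} = \left(4 \left(6 + 6\right)^{2}\right)^{2} = \left(4 \cdot 12^{2}\right)^{2} = \left(4 \cdot 144\right)^{2} = 576^{2} = 331776$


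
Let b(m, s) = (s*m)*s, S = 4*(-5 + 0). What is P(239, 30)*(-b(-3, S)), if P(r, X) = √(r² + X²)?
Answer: 1200*√58021 ≈ 2.8905e+5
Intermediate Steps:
P(r, X) = √(X² + r²)
S = -20 (S = 4*(-5) = -20)
b(m, s) = m*s² (b(m, s) = (m*s)*s = m*s²)
P(239, 30)*(-b(-3, S)) = √(30² + 239²)*(-(-3)*(-20)²) = √(900 + 57121)*(-(-3)*400) = √58021*(-1*(-1200)) = √58021*1200 = 1200*√58021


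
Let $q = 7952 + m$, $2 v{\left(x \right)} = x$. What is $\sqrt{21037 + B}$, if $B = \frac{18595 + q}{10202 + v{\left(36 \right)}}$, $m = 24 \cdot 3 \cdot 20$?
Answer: $\frac{\sqrt{549391754485}}{5110} \approx 145.05$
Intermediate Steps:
$m = 1440$ ($m = 72 \cdot 20 = 1440$)
$v{\left(x \right)} = \frac{x}{2}$
$q = 9392$ ($q = 7952 + 1440 = 9392$)
$B = \frac{27987}{10220}$ ($B = \frac{18595 + 9392}{10202 + \frac{1}{2} \cdot 36} = \frac{27987}{10202 + 18} = \frac{27987}{10220} \approx 2.7385$)
$\sqrt{21037 + B} = \sqrt{21037 + \frac{27987}{10220}} = \sqrt{\frac{215026127}{10220}} = \frac{\sqrt{549391754485}}{5110}$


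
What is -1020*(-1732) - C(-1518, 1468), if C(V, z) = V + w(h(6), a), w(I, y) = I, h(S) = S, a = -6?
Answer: 1768152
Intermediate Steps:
C(V, z) = 6 + V (C(V, z) = V + 6 = 6 + V)
-1020*(-1732) - C(-1518, 1468) = -1020*(-1732) - (6 - 1518) = 1766640 - 1*(-1512) = 1766640 + 1512 = 1768152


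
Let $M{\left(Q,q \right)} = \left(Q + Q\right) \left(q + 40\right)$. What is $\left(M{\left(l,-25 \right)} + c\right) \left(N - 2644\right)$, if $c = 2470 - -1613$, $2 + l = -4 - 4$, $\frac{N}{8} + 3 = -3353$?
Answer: $-111568236$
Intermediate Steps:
$N = -26848$ ($N = -24 + 8 \left(-3353\right) = -24 - 26824 = -26848$)
$l = -10$ ($l = -2 - 8 = -10$)
$M{\left(Q,q \right)} = 2 Q \left(40 + q\right)$
$c = 4083$ ($c = 2470 + 1613 = 4083$)
$\left(M{\left(l,-25 \right)} + c\right) \left(N - 2644\right) = \left(2 \left(-10\right) \left(40 - 25\right) + 4083\right) \left(-26848 - 2644\right) = \left(2 \left(-10\right) 15 + 4083\right) \left(-29492\right) = \left(-300 + 4083\right) \left(-29492\right) = 3783 \left(-29492\right) = -111568236$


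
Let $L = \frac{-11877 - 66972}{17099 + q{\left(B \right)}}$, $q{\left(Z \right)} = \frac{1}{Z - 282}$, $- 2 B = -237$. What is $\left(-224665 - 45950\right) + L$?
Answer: $- \frac{1513134646788}{5591371} \approx -2.7062 \cdot 10^{5}$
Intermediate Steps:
$B = \frac{237}{2}$ ($B = \left(- \frac{1}{2}\right) \left(-237\right) = \frac{237}{2} \approx 118.5$)
$q{\left(Z \right)} = \frac{1}{-282 + Z}$
$L = - \frac{25783623}{5591371}$ ($L = \frac{-11877 - 66972}{17099 + \frac{1}{-282 + \frac{237}{2}}} = - \frac{78849}{17099 + \frac{1}{- \frac{327}{2}}} = - \frac{78849}{17099 - \frac{2}{327}} = - \frac{78849}{\frac{5591371}{327}} = \left(-78849\right) \frac{327}{5591371} = - \frac{25783623}{5591371} \approx -4.6113$)
$\left(-224665 - 45950\right) + L = \left(-224665 - 45950\right) - \frac{25783623}{5591371} = -270615 - \frac{25783623}{5591371} = - \frac{1513134646788}{5591371}$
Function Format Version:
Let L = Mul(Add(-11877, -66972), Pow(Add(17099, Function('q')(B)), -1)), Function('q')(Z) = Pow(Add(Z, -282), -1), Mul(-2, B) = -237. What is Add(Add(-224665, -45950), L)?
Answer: Rational(-1513134646788, 5591371) ≈ -2.7062e+5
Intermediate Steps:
B = Rational(237, 2) (B = Mul(Rational(-1, 2), -237) = Rational(237, 2) ≈ 118.50)
Function('q')(Z) = Pow(Add(-282, Z), -1)
L = Rational(-25783623, 5591371) (L = Mul(Add(-11877, -66972), Pow(Add(17099, Pow(Add(-282, Rational(237, 2)), -1)), -1)) = Mul(-78849, Pow(Add(17099, Pow(Rational(-327, 2), -1)), -1)) = Mul(-78849, Pow(Add(17099, Rational(-2, 327)), -1)) = Mul(-78849, Pow(Rational(5591371, 327), -1)) = Mul(-78849, Rational(327, 5591371)) = Rational(-25783623, 5591371) ≈ -4.6113)
Add(Add(-224665, -45950), L) = Add(Add(-224665, -45950), Rational(-25783623, 5591371)) = Add(-270615, Rational(-25783623, 5591371)) = Rational(-1513134646788, 5591371)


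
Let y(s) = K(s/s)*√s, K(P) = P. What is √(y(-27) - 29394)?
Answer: √(-29394 + 3*I*√3) ≈ 0.015 + 171.45*I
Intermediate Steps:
y(s) = √s (y(s) = (s/s)*√s = 1*√s = √s)
√(y(-27) - 29394) = √(√(-27) - 29394) = √(3*I*√3 - 29394) = √(-29394 + 3*I*√3)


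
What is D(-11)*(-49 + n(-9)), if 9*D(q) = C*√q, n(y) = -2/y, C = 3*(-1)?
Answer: 439*I*√11/27 ≈ 53.926*I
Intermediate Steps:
C = -3
D(q) = -√q/3 (D(q) = (-3*√q)/9 = -√q/3)
D(-11)*(-49 + n(-9)) = (-I*√11/3)*(-49 - 2/(-9)) = (-I*√11/3)*(-49 - 2*(-⅑)) = (-I*√11/3)*(-49 + 2/9) = -I*√11/3*(-439/9) = 439*I*√11/27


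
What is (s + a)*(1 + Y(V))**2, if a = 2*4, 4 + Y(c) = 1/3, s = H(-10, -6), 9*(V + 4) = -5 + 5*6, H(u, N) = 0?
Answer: 512/9 ≈ 56.889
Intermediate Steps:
V = -11/9 (V = -4 + (-5 + 5*6)/9 = -4 + (-5 + 30)/9 = -4 + (1/9)*25 = -4 + 25/9 = -11/9 ≈ -1.2222)
s = 0
Y(c) = -11/3 (Y(c) = -4 + 1/3 = -11/3)
a = 8
(s + a)*(1 + Y(V))**2 = (0 + 8)*(1 - 11/3)**2 = 8*(-8/3)**2 = 8*(64/9) = 512/9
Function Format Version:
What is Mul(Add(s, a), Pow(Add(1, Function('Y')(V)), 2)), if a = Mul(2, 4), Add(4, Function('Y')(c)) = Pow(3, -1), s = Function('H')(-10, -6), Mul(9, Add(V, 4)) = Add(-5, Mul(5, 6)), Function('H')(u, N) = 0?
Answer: Rational(512, 9) ≈ 56.889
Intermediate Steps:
V = Rational(-11, 9) (V = Add(-4, Mul(Rational(1, 9), Add(-5, Mul(5, 6)))) = Add(-4, Mul(Rational(1, 9), Add(-5, 30))) = Add(-4, Mul(Rational(1, 9), 25)) = Add(-4, Rational(25, 9)) = Rational(-11, 9) ≈ -1.2222)
s = 0
Function('Y')(c) = Rational(-11, 3) (Function('Y')(c) = Add(-4, Pow(3, -1)) = Add(-4, Rational(1, 3)) = Rational(-11, 3))
a = 8
Mul(Add(s, a), Pow(Add(1, Function('Y')(V)), 2)) = Mul(Add(0, 8), Pow(Add(1, Rational(-11, 3)), 2)) = Mul(8, Pow(Rational(-8, 3), 2)) = Mul(8, Rational(64, 9)) = Rational(512, 9)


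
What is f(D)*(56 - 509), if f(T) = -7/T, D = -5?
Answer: -3171/5 ≈ -634.20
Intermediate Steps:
f(D)*(56 - 509) = (-7/(-5))*(56 - 509) = -7*(-⅕)*(-453) = (7/5)*(-453) = -3171/5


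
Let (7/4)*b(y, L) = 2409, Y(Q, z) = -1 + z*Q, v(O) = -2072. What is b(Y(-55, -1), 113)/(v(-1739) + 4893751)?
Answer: 9636/34241753 ≈ 0.00028141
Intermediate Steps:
Y(Q, z) = -1 + Q*z
b(y, L) = 9636/7 (b(y, L) = (4/7)*2409 = 9636/7)
b(Y(-55, -1), 113)/(v(-1739) + 4893751) = 9636/(7*(-2072 + 4893751)) = (9636/7)/4891679 = (9636/7)*(1/4891679) = 9636/34241753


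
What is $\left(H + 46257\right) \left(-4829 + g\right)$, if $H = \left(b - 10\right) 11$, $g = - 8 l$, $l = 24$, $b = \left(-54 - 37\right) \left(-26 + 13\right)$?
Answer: $-297042360$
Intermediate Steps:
$b = 1183$ ($b = \left(-91\right) \left(-13\right) = 1183$)
$g = -192$ ($g = \left(-8\right) 24 = -192$)
$H = 12903$ ($H = \left(1183 - 10\right) 11 = 1173 \cdot 11 = 12903$)
$\left(H + 46257\right) \left(-4829 + g\right) = \left(12903 + 46257\right) \left(-4829 - 192\right) = 59160 \left(-5021\right) = -297042360$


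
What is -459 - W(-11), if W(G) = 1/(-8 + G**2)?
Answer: -51868/113 ≈ -459.01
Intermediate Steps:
-459 - W(-11) = -459 - 1/(-8 + (-11)**2) = -459 - 1/(-8 + 121) = -459 - 1/113 = -51868/113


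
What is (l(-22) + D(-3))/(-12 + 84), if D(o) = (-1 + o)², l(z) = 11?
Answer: 3/8 ≈ 0.37500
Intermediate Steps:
(l(-22) + D(-3))/(-12 + 84) = (11 + (-1 - 3)²)/(-12 + 84) = (11 + (-4)²)/72 = (11 + 16)*(1/72) = 27*(1/72) = 3/8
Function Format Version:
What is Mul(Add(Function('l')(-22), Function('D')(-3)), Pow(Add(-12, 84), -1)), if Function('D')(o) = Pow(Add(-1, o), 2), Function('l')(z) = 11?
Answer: Rational(3, 8) ≈ 0.37500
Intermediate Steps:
Mul(Add(Function('l')(-22), Function('D')(-3)), Pow(Add(-12, 84), -1)) = Mul(Add(11, Pow(Add(-1, -3), 2)), Pow(Add(-12, 84), -1)) = Mul(Add(11, Pow(-4, 2)), Pow(72, -1)) = Mul(Add(11, 16), Rational(1, 72)) = Mul(27, Rational(1, 72)) = Rational(3, 8)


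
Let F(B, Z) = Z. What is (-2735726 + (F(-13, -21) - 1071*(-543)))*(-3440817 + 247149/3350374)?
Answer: 12416799601462628673/1675187 ≈ 7.4122e+12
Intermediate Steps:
(-2735726 + (F(-13, -21) - 1071*(-543)))*(-3440817 + 247149/3350374) = (-2735726 + (-21 - 1071*(-543)))*(-3440817 + 247149/3350374) = (-2735726 + (-21 + 581553))*(-3440817 + 247149*(1/3350374)) = (-2735726 + 581532)*(-3440817 + 247149/3350374) = -2154194*(-11528023568409/3350374) = 12416799601462628673/1675187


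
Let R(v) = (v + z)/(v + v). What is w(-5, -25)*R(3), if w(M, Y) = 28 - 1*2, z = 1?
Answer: 52/3 ≈ 17.333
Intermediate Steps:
R(v) = (1 + v)/(2*v) (R(v) = (v + 1)/(v + v) = (1 + v)/((2*v)) = (1 + v)*(1/(2*v)) = (1 + v)/(2*v))
w(M, Y) = 26 (w(M, Y) = 28 - 2 = 26)
w(-5, -25)*R(3) = 26*((½)*(1 + 3)/3) = 26*((½)*(⅓)*4) = 26*(⅔) = 52/3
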